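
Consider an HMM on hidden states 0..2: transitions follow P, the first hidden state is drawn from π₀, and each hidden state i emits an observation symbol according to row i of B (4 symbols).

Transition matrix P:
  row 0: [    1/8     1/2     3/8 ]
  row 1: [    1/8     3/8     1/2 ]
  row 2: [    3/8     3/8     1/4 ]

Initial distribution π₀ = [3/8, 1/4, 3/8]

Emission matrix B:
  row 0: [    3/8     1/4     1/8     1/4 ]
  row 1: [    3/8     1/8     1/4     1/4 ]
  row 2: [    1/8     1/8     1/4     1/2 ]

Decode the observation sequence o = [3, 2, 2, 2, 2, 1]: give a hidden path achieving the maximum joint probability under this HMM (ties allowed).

path = [2, 1, 2, 1, 2, 0]

t=0: δ = [9.375e-02, 6.250e-02, 1.875e-01]  (obs o_0=3)
t=1: δ = [8.789e-03, 1.758e-02, 1.172e-02]  ψ = [2, 2, 2]  (obs o_1=2)
t=2: δ = [5.493e-04, 1.648e-03, 2.197e-03]  ψ = [2, 1, 1]  (obs o_2=2)
t=3: δ = [1.030e-04, 2.060e-04, 2.060e-04]  ψ = [2, 2, 1]  (obs o_3=2)
t=4: δ = [9.656e-06, 1.931e-05, 2.575e-05]  ψ = [2, 1, 1]  (obs o_4=2)
t=5: δ = [2.414e-06, 1.207e-06, 1.207e-06]  ψ = [2, 2, 1]  (obs o_5=1)
backtrack: best end state = 0; path = [2, 1, 2, 1, 2, 0]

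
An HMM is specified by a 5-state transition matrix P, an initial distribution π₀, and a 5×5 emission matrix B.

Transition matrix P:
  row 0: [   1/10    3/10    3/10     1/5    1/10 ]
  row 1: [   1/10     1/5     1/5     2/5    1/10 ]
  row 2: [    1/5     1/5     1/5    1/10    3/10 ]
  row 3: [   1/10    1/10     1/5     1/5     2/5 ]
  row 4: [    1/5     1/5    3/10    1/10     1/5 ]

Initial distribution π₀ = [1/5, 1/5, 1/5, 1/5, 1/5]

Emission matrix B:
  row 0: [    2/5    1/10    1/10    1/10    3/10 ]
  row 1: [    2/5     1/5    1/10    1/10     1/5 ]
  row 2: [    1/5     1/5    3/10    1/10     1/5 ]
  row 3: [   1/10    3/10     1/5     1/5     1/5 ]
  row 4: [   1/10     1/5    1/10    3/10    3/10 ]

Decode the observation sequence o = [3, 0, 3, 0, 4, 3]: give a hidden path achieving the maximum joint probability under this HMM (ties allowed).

path = [4, 2, 4, 1, 3, 4]

t=0: δ = [2.000e-02, 2.000e-02, 2.000e-02, 4.000e-02, 6.000e-02]  (obs o_0=3)
t=1: δ = [4.800e-03, 4.800e-03, 3.600e-03, 8.000e-04, 1.600e-03]  ψ = [4, 4, 4, 1, 3]  (obs o_1=0)
t=2: δ = [7.200e-05, 1.440e-04, 1.440e-04, 3.840e-04, 3.240e-04]  ψ = [2, 0, 0, 1, 2]  (obs o_2=3)
t=3: δ = [2.592e-05, 2.592e-05, 1.944e-05, 7.680e-06, 1.536e-05]  ψ = [4, 4, 4, 3, 3]  (obs o_3=0)
t=4: δ = [1.166e-06, 1.555e-06, 1.555e-06, 2.074e-06, 1.750e-06]  ψ = [2, 0, 0, 1, 2]  (obs o_4=4)
t=5: δ = [3.499e-08, 3.499e-08, 5.249e-08, 1.244e-07, 2.488e-07]  ψ = [4, 0, 4, 1, 3]  (obs o_5=3)
backtrack: best end state = 4; path = [4, 2, 4, 1, 3, 4]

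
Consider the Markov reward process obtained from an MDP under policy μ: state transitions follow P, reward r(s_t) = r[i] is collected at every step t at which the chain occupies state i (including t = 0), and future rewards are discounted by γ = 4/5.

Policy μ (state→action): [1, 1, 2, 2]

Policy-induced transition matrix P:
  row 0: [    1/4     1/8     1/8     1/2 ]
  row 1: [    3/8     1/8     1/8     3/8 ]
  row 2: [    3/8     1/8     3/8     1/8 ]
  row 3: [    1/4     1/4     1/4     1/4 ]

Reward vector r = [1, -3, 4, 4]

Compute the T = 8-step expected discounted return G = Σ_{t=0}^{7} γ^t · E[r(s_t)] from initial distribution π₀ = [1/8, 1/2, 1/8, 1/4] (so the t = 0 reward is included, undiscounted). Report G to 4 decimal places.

G = 6.2738

t=0: π = [0.1250, 0.5000, 0.1250, 0.2500], E[r] = 0.1250, γ^t·E[r] = 0.125000, running G = 0.125000
t=1: π = [0.3281, 0.1563, 0.1875, 0.3281], E[r] = 1.9219, γ^t·E[r] = 1.537500, running G = 1.662500
t=2: π = [0.2930, 0.1660, 0.2129, 0.3281], E[r] = 1.9590, γ^t·E[r] = 1.253750, running G = 2.916250
t=3: π = [0.2974, 0.1660, 0.2192, 0.3174], E[r] = 1.9458, γ^t·E[r] = 0.996250, running G = 3.912500
t=4: π = [0.2982, 0.1647, 0.2195, 0.3177], E[r] = 1.9528, γ^t·E[r] = 0.799875, running G = 4.712375
t=5: π = [0.2980, 0.1647, 0.2196, 0.3177], E[r] = 1.9530, γ^t·E[r] = 0.639948, running G = 5.352323
t=6: π = [0.2980, 0.1647, 0.2196, 0.3176], E[r] = 1.9529, γ^t·E[r] = 0.511945, running G = 5.864267
t=7: π = [0.2980, 0.1647, 0.2196, 0.3176], E[r] = 1.9529, γ^t·E[r] = 0.409561, running G = 6.273828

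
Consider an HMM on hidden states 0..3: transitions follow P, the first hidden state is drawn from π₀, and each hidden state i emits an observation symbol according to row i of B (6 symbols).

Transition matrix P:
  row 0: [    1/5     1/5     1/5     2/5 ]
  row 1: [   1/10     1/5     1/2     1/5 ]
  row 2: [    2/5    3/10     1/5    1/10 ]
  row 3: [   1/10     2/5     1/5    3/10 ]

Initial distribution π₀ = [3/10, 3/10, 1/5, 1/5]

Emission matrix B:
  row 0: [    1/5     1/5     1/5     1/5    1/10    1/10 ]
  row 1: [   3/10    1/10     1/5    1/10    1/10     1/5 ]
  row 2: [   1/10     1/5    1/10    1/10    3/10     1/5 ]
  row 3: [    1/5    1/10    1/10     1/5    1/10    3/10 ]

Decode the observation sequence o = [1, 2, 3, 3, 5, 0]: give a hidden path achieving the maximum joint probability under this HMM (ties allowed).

t=0: δ = [6.000e-02, 3.000e-02, 4.000e-02, 2.000e-02]  (obs o_0=1)
t=1: δ = [3.200e-03, 2.400e-03, 1.500e-03, 2.400e-03]  ψ = [2, 0, 1, 0]  (obs o_1=2)
t=2: δ = [1.280e-04, 9.600e-05, 1.200e-04, 2.560e-04]  ψ = [0, 3, 1, 0]  (obs o_2=3)
t=3: δ = [9.600e-06, 1.024e-05, 5.120e-06, 1.536e-05]  ψ = [2, 3, 3, 3]  (obs o_3=3)
t=4: δ = [2.048e-07, 1.229e-06, 1.024e-06, 1.382e-06]  ψ = [2, 3, 1, 3]  (obs o_4=5)
t=5: δ = [8.192e-08, 1.659e-07, 6.144e-08, 8.294e-08]  ψ = [2, 3, 1, 3]  (obs o_5=0)
backtrack: best end state = 1; path = [2, 0, 3, 3, 3, 1]

path = [2, 0, 3, 3, 3, 1]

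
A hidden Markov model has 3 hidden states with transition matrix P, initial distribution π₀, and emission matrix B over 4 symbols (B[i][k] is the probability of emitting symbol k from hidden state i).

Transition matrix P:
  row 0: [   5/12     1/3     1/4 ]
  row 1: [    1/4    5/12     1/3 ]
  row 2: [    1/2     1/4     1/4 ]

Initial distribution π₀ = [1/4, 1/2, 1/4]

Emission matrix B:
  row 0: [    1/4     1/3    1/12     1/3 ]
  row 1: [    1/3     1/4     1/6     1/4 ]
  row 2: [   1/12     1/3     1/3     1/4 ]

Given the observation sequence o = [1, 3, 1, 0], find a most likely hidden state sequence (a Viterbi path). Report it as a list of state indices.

path = [2, 0, 0, 1]

t=0: δ = [8.333e-02, 1.250e-01, 8.333e-02]  (obs o_0=1)
t=1: δ = [1.389e-02, 1.302e-02, 1.042e-02]  ψ = [2, 1, 1]  (obs o_1=3)
t=2: δ = [1.929e-03, 1.356e-03, 1.447e-03]  ψ = [0, 1, 1]  (obs o_2=1)
t=3: δ = [2.009e-04, 2.143e-04, 4.019e-05]  ψ = [0, 0, 0]  (obs o_3=0)
backtrack: best end state = 1; path = [2, 0, 0, 1]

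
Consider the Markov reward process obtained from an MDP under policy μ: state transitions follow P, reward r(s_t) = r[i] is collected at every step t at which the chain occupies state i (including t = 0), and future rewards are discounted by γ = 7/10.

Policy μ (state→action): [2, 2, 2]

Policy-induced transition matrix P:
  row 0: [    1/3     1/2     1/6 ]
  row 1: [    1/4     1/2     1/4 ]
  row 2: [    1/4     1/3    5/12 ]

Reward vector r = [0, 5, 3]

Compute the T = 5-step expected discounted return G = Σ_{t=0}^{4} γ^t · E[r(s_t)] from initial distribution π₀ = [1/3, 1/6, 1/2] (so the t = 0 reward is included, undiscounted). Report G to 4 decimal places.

t=0: π = [0.3333, 0.1667, 0.5000], E[r] = 2.3333, γ^t·E[r] = 2.333333, running G = 2.333333
t=1: π = [0.2778, 0.4167, 0.3056], E[r] = 3.0000, γ^t·E[r] = 2.100000, running G = 4.433333
t=2: π = [0.2731, 0.4491, 0.2778], E[r] = 3.0787, γ^t·E[r] = 1.508565, running G = 5.941898
t=3: π = [0.2728, 0.4537, 0.2735], E[r] = 3.0891, γ^t·E[r] = 1.059568, running G = 7.001466
t=4: π = [0.2727, 0.4544, 0.2729], E[r] = 3.0906, γ^t·E[r] = 0.742061, running G = 7.743527

G = 7.7435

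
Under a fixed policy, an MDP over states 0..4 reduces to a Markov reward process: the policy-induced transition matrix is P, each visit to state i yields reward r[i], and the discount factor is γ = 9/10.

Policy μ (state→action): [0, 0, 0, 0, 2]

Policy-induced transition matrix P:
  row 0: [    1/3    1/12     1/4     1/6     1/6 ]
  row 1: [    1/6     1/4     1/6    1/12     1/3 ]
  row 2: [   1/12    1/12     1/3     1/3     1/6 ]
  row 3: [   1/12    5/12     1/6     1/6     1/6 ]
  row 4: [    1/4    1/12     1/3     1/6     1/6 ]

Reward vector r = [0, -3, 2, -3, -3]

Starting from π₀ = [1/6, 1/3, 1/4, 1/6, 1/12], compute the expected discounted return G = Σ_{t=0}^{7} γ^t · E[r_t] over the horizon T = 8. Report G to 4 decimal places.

t=0: π = [0.1667, 0.3333, 0.2500, 0.1667, 0.0833], E[r] = -1.2500, γ^t·E[r] = -1.250000, running G = -1.250000
t=1: π = [0.1667, 0.1944, 0.2361, 0.1806, 0.2222], E[r] = -1.3194, γ^t·E[r] = -1.187500, running G = -2.437500
t=2: π = [0.1782, 0.1759, 0.2569, 0.1898, 0.1991], E[r] = -1.1806, γ^t·E[r] = -0.956250, running G = -3.393750
t=3: π = [0.1757, 0.1759, 0.2575, 0.1948, 0.1960], E[r] = -1.1852, γ^t·E[r] = -0.864000, running G = -4.257750
t=4: π = [0.1746, 0.1776, 0.2569, 0.1949, 0.1960], E[r] = -1.1917, γ^t·E[r] = -0.781903, running G = -5.039653
t=5: π = [0.1744, 0.1779, 0.2567, 0.1947, 0.1963], E[r] = -1.1932, γ^t·E[r] = -0.704561, running G = -5.744214
t=6: π = [0.1745, 0.1779, 0.2567, 0.1946, 0.1963], E[r] = -1.1931, γ^t·E[r] = -0.634045, running G = -6.378259
t=7: π = [0.1745, 0.1779, 0.2567, 0.1946, 0.1963], E[r] = -1.1930, γ^t·E[r] = -0.570591, running G = -6.948849

G = -6.9488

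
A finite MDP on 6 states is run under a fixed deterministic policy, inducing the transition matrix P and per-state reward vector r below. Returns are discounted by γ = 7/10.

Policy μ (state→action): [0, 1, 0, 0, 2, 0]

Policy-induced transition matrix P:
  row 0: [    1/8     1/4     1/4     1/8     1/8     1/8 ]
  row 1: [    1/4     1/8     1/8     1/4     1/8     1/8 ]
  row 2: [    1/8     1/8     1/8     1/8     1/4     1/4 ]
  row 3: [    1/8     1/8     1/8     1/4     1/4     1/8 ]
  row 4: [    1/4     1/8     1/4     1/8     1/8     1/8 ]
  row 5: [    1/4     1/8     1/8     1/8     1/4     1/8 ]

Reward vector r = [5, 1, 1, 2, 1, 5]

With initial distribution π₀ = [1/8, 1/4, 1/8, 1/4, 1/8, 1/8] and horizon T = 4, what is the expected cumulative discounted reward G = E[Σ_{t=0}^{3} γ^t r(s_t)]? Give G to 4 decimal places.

G = 6.0684

t=0: π = [0.1250, 0.2500, 0.1250, 0.2500, 0.1250, 0.1250], E[r] = 2.2500, γ^t·E[r] = 2.250000, running G = 2.250000
t=1: π = [0.1875, 0.1406, 0.1563, 0.1875, 0.1875, 0.1406], E[r] = 2.5000, γ^t·E[r] = 1.750000, running G = 4.000000
t=2: π = [0.1836, 0.1484, 0.1719, 0.1660, 0.1855, 0.1445], E[r] = 2.4785, γ^t·E[r] = 1.214473, running G = 5.214473
t=3: π = [0.1848, 0.1479, 0.1711, 0.1643, 0.1853, 0.1465], E[r] = 2.4895, γ^t·E[r] = 0.853899, running G = 6.068372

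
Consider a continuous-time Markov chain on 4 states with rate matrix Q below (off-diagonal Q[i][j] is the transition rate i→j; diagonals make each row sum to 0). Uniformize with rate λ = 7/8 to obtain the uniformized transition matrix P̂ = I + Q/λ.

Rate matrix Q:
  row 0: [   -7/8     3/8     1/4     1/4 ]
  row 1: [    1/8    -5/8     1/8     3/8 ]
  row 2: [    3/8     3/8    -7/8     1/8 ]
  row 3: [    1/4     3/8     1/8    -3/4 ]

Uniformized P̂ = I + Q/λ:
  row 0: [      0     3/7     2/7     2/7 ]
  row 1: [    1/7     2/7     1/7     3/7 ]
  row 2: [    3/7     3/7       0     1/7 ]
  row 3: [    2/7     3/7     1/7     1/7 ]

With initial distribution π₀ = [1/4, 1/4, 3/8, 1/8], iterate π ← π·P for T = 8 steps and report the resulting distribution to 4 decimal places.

t=0: π = [0.2500, 0.2500, 0.3750, 0.1250]
t=1: π = [0.2321, 0.3929, 0.1250, 0.2500]
t=2: π = [0.1811, 0.3724, 0.1582, 0.2883]
t=3: π = [0.2034, 0.3754, 0.1461, 0.2751]
t=4: π = [0.1949, 0.3749, 0.1510, 0.2792]
t=5: π = [0.1980, 0.3750, 0.1491, 0.2778]
t=6: π = [0.1969, 0.3750, 0.1498, 0.2783]
t=7: π = [0.1973, 0.3750, 0.1496, 0.2781]
t=8: π = [0.1971, 0.3750, 0.1497, 0.2782]

π = [0.1971, 0.3750, 0.1497, 0.2782]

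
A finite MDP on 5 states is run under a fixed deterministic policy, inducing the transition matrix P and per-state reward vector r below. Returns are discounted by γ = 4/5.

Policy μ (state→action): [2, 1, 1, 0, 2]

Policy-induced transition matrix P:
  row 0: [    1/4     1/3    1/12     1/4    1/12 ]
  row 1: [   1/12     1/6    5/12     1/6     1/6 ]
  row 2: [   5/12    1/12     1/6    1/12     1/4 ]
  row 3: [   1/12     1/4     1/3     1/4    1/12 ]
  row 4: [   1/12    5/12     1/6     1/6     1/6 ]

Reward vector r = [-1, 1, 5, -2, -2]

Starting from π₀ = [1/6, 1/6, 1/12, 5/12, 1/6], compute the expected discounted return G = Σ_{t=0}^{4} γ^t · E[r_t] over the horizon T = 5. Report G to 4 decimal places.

t=0: π = [0.1667, 0.1667, 0.0833, 0.4167, 0.1667], E[r] = -0.7500, γ^t·E[r] = -0.750000, running G = -0.750000
t=1: π = [0.1389, 0.2639, 0.2639, 0.2083, 0.1250], E[r] = 0.7778, γ^t·E[r] = 0.622222, running G = -0.127778
t=2: π = [0.1944, 0.2164, 0.2558, 0.1736, 0.1597], E[r] = 0.6343, γ^t·E[r] = 0.405926, running G = 0.278148
t=3: π = [0.2010, 0.2322, 0.2335, 0.1760, 0.1573], E[r] = 0.5320, γ^t·E[r] = 0.272395, running G = 0.550543
t=4: π = [0.1947, 0.2347, 0.2373, 0.1786, 0.1547], E[r] = 0.5598, γ^t·E[r] = 0.229307, running G = 0.779850

G = 0.7799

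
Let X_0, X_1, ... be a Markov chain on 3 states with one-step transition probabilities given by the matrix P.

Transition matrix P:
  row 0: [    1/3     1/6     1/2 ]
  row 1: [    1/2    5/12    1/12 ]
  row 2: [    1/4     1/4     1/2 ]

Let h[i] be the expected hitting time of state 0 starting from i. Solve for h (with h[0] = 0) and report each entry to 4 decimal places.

First-step conditioning: h[0] = 0; for i ≠ 0, h[i] = 1 + Σ_k P[i][k]·h[k].
  h[1] = 1 + 5/12·h[1] + 1/12·h[2]
  h[2] = 1 + 1/4·h[1] + 1/2·h[2]
Solving the 2×2 linear system over states ≠ 0 gives exactly h = [0, 28/13, 40/13] (h[0] = 0 is the target).

h = [0.0000, 2.1538, 3.0769]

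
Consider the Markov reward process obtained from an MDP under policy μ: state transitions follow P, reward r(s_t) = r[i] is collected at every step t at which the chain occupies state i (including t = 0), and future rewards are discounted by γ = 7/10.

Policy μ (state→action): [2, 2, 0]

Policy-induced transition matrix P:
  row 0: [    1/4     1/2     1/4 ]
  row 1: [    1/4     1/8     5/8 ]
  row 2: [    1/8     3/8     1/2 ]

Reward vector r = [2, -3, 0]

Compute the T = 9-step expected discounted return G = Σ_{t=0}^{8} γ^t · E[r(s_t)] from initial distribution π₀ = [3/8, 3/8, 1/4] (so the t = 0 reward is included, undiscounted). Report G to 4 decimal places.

G = -1.6237

t=0: π = [0.3750, 0.3750, 0.2500], E[r] = -0.3750, γ^t·E[r] = -0.375000, running G = -0.375000
t=1: π = [0.2188, 0.3281, 0.4531], E[r] = -0.5469, γ^t·E[r] = -0.382813, running G = -0.757813
t=2: π = [0.1934, 0.3203, 0.4863], E[r] = -0.5742, γ^t·E[r] = -0.281367, running G = -1.039180
t=3: π = [0.1892, 0.3191, 0.4917], E[r] = -0.5789, γ^t·E[r] = -0.198548, running G = -1.237728
t=4: π = [0.1885, 0.3189, 0.4926], E[r] = -0.5796, γ^t·E[r] = -0.139152, running G = -1.376880
t=5: π = [0.1884, 0.3188, 0.4927], E[r] = -0.5797, γ^t·E[r] = -0.097428, running G = -1.474308
t=6: π = [0.1884, 0.3188, 0.4927], E[r] = -0.5797, γ^t·E[r] = -0.068202, running G = -1.542510
t=7: π = [0.1884, 0.3188, 0.4928], E[r] = -0.5797, γ^t·E[r] = -0.047742, running G = -1.590252
t=8: π = [0.1884, 0.3188, 0.4928], E[r] = -0.5797, γ^t·E[r] = -0.033419, running G = -1.623671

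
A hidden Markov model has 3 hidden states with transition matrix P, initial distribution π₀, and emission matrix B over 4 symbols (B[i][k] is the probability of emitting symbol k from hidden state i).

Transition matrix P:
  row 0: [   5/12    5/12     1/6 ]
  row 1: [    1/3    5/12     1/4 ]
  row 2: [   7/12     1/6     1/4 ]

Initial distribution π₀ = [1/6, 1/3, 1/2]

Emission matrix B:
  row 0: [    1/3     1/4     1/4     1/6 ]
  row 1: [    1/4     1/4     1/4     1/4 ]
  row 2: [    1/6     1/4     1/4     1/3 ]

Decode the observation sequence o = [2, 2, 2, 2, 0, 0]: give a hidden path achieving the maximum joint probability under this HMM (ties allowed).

path = [2, 0, 0, 0, 0, 0]

t=0: δ = [4.167e-02, 8.333e-02, 1.250e-01]  (obs o_0=2)
t=1: δ = [1.823e-02, 8.681e-03, 7.812e-03]  ψ = [2, 1, 2]  (obs o_1=2)
t=2: δ = [1.899e-03, 1.899e-03, 7.595e-04]  ψ = [0, 0, 0]  (obs o_2=2)
t=3: δ = [1.978e-04, 1.978e-04, 1.187e-04]  ψ = [0, 0, 1]  (obs o_3=2)
t=4: δ = [2.747e-05, 2.060e-05, 8.242e-06]  ψ = [0, 0, 1]  (obs o_4=0)
t=5: δ = [3.816e-06, 2.862e-06, 8.585e-07]  ψ = [0, 0, 1]  (obs o_5=0)
backtrack: best end state = 0; path = [2, 0, 0, 0, 0, 0]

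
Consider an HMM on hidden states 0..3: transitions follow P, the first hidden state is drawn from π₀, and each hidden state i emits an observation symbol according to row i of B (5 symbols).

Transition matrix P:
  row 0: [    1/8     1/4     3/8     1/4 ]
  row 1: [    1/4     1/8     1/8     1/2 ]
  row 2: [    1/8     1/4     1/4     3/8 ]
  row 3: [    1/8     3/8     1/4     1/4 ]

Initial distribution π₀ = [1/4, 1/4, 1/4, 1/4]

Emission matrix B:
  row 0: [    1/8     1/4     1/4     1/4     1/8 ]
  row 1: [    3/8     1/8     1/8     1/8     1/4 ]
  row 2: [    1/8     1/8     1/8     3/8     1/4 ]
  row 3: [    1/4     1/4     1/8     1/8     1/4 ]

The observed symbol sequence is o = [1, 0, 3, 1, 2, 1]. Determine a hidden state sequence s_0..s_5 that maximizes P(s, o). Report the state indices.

path = [3, 1, 2, 3, 1, 3]

t=0: δ = [6.250e-02, 3.125e-02, 3.125e-02, 6.250e-02]  (obs o_0=1)
t=1: δ = [9.766e-04, 8.789e-03, 2.930e-03, 3.906e-03]  ψ = [0, 3, 0, 0]  (obs o_1=0)
t=2: δ = [5.493e-04, 1.831e-04, 4.120e-04, 5.493e-04]  ψ = [1, 3, 1, 1]  (obs o_2=3)
t=3: δ = [1.717e-05, 2.575e-05, 2.575e-05, 3.862e-05]  ψ = [0, 3, 0, 2]  (obs o_3=1)
t=4: δ = [1.609e-06, 1.810e-06, 1.207e-06, 1.609e-06]  ψ = [1, 3, 3, 1]  (obs o_4=2)
t=5: δ = [1.132e-07, 7.544e-08, 7.544e-08, 2.263e-07]  ψ = [1, 3, 0, 1]  (obs o_5=1)
backtrack: best end state = 3; path = [3, 1, 2, 3, 1, 3]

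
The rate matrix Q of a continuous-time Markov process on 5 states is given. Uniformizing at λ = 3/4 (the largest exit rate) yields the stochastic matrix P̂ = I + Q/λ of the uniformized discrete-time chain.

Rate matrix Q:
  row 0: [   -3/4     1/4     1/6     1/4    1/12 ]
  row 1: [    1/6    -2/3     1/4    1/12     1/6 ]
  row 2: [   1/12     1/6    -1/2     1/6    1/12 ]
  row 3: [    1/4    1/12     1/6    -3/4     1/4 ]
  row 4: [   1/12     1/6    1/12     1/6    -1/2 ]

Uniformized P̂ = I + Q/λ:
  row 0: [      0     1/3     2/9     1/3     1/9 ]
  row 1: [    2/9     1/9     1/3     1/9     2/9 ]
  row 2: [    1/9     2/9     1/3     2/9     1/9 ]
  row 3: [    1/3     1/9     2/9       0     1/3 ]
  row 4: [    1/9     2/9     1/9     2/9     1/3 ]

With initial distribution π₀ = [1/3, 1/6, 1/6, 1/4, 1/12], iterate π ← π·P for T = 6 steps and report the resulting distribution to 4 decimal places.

t=0: π = [0.3333, 0.1667, 0.1667, 0.2500, 0.0833]
t=1: π = [0.1481, 0.2130, 0.2500, 0.1852, 0.2037]
t=2: π = [0.1595, 0.1944, 0.2510, 0.1739, 0.2212]
t=3: π = [0.1536, 0.1990, 0.2471, 0.1797, 0.2205]
t=4: π = [0.1561, 0.1972, 0.2473, 0.1772, 0.2222]
t=5: π = [0.1551, 0.1980, 0.2469, 0.1783, 0.2218]
t=6: π = [0.1555, 0.1976, 0.2470, 0.1778, 0.2220]

π = [0.1555, 0.1976, 0.2470, 0.1778, 0.2220]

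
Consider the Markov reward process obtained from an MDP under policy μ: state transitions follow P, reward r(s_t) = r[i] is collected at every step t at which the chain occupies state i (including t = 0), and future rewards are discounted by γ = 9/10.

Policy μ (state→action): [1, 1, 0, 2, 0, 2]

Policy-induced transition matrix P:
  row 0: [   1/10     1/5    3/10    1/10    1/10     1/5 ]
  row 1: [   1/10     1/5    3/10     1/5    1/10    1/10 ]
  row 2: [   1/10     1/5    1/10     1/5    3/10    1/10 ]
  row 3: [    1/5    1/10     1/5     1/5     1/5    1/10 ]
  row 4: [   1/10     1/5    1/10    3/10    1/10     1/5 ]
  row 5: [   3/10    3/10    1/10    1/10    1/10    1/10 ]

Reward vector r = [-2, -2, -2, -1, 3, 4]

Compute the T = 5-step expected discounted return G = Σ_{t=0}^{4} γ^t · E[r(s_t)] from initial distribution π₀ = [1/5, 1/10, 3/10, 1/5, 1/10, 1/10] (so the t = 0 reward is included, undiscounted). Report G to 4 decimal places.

t=0: π = [0.2000, 0.1000, 0.3000, 0.2000, 0.1000, 0.1000], E[r] = -0.7000, γ^t·E[r] = -0.700000, running G = -0.700000
t=1: π = [0.1400, 0.1900, 0.1800, 0.1800, 0.1800, 0.1300], E[r] = -0.1400, γ^t·E[r] = -0.126000, running G = -0.826000
t=2: π = [0.1440, 0.1950, 0.1840, 0.1910, 0.1540, 0.1320], E[r] = -0.2470, γ^t·E[r] = -0.200070, running G = -1.026070
t=3: π = [0.1455, 0.1941, 0.1869, 0.1878, 0.1559, 0.1298], E[r] = -0.2539, γ^t·E[r] = -0.185093, running G = -1.211163
t=4: π = [0.1447, 0.1942, 0.1867, 0.1881, 0.1562, 0.1301], E[r] = -0.2503, γ^t·E[r] = -0.164222, running G = -1.375385

G = -1.3754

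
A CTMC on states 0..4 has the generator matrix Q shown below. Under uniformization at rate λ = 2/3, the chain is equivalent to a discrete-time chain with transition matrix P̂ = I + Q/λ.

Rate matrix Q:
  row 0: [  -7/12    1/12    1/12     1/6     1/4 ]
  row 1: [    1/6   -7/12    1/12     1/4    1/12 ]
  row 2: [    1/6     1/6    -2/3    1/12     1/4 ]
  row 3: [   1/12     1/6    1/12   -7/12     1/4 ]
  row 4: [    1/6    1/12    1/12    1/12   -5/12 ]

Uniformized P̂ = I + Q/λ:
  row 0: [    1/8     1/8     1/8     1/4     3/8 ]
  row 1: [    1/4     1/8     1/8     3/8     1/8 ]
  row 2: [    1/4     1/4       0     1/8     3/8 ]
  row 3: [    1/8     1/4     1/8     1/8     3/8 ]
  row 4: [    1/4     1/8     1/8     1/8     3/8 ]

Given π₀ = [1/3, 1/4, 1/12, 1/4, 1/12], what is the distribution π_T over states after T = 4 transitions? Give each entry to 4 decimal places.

t=0: π = [0.3333, 0.2500, 0.0833, 0.2500, 0.0833]
t=1: π = [0.1771, 0.1667, 0.1146, 0.2292, 0.3125]
t=2: π = [0.1992, 0.1680, 0.1107, 0.1888, 0.3333]
t=3: π = [0.2015, 0.1624, 0.1112, 0.1919, 0.3330]
t=4: π = [0.2008, 0.1629, 0.1111, 0.1908, 0.3344]

π = [0.2008, 0.1629, 0.1111, 0.1908, 0.3344]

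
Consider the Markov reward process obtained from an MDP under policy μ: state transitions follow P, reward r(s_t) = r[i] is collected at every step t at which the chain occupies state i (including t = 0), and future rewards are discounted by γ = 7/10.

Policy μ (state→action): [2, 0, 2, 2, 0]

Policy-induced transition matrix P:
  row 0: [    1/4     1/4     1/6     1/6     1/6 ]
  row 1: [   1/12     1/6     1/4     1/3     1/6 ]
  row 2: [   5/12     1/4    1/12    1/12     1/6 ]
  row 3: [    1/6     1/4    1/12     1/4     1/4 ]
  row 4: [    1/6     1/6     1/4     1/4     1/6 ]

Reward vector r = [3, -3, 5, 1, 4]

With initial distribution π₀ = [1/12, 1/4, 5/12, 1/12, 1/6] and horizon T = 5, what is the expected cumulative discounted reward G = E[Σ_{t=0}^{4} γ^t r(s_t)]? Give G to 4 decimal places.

t=0: π = [0.0833, 0.2500, 0.4167, 0.0833, 0.1667], E[r] = 2.3333, γ^t·E[r] = 2.333333, running G = 2.333333
t=1: π = [0.2569, 0.2153, 0.1597, 0.1944, 0.1736], E[r] = 1.8125, γ^t·E[r] = 1.268750, running G = 3.602083
t=2: π = [0.2101, 0.2176, 0.1696, 0.2199, 0.1829], E[r] = 1.7766, γ^t·E[r] = 0.870544, running G = 4.472627
t=3: π = [0.2084, 0.2166, 0.1676, 0.2224, 0.1850], E[r] = 1.7757, γ^t·E[r] = 0.609050, running G = 5.081677
t=4: π = [0.2079, 0.2165, 0.1676, 0.2228, 0.1852], E[r] = 1.7758, γ^t·E[r] = 0.426365, running G = 5.508042

G = 5.5080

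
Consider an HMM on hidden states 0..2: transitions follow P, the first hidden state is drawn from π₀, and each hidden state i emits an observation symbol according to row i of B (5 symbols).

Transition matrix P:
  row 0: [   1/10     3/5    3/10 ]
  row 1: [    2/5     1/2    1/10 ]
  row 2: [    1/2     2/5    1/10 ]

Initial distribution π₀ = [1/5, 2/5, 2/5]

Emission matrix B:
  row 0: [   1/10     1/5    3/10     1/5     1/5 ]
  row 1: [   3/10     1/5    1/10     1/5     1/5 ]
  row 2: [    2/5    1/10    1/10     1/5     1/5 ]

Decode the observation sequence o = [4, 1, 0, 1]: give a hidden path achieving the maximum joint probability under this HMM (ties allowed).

path = [2, 0, 1, 1]

t=0: δ = [4.000e-02, 8.000e-02, 8.000e-02]  (obs o_0=4)
t=1: δ = [8.000e-03, 8.000e-03, 1.200e-03]  ψ = [2, 1, 0]  (obs o_1=1)
t=2: δ = [3.200e-04, 1.440e-03, 9.600e-04]  ψ = [1, 0, 0]  (obs o_2=0)
t=3: δ = [1.152e-04, 1.440e-04, 1.440e-05]  ψ = [1, 1, 1]  (obs o_3=1)
backtrack: best end state = 1; path = [2, 0, 1, 1]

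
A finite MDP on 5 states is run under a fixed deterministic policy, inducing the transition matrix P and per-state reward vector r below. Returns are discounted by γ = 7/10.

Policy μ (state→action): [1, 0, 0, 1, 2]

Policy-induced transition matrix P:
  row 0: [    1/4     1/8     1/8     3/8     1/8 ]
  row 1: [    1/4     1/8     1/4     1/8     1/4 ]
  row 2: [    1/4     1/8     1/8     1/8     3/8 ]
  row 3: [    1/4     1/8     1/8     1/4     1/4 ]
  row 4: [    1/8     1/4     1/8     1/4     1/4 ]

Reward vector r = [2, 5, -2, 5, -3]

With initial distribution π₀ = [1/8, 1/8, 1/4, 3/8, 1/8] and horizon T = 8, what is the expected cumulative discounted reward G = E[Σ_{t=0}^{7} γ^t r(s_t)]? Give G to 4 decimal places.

t=0: π = [0.1250, 0.1250, 0.2500, 0.3750, 0.1250], E[r] = 1.8750, γ^t·E[r] = 1.875000, running G = 1.875000
t=1: π = [0.2344, 0.1406, 0.1406, 0.2188, 0.2656], E[r] = 1.1875, γ^t·E[r] = 0.831250, running G = 2.706250
t=2: π = [0.2168, 0.1582, 0.1426, 0.2441, 0.2383], E[r] = 1.4453, γ^t·E[r] = 0.708203, running G = 3.414453
t=3: π = [0.2202, 0.1548, 0.1448, 0.2395, 0.2407], E[r] = 1.4001, γ^t·E[r] = 0.480250, running G = 3.894703
t=4: π = [0.2199, 0.1551, 0.1443, 0.2401, 0.2406], E[r] = 1.4053, γ^t·E[r] = 0.337406, running G = 4.232110
t=5: π = [0.2199, 0.1551, 0.1444, 0.2401, 0.2406], E[r] = 1.4051, γ^t·E[r] = 0.236150, running G = 4.468260
t=6: π = [0.2199, 0.1551, 0.1444, 0.2401, 0.2406], E[r] = 1.4051, γ^t·E[r] = 0.165304, running G = 4.633564
t=7: π = [0.2199, 0.1551, 0.1444, 0.2401, 0.2406], E[r] = 1.4051, γ^t·E[r] = 0.115714, running G = 4.749278

G = 4.7493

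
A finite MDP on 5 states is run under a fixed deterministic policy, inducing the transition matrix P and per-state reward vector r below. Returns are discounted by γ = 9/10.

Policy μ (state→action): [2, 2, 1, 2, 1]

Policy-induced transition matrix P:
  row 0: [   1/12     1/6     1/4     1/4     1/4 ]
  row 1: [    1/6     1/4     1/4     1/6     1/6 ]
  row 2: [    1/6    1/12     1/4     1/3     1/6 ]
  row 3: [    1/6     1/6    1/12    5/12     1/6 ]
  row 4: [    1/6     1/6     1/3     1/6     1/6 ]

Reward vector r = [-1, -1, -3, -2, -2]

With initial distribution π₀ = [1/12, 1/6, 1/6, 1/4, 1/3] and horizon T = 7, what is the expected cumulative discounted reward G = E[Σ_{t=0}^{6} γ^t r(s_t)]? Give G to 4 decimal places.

G = -9.9462

t=0: π = [0.0833, 0.1667, 0.1667, 0.2500, 0.3333], E[r] = -1.9167, γ^t·E[r] = -1.916667, running G = -1.916667
t=1: π = [0.1597, 0.1667, 0.2361, 0.2639, 0.1736], E[r] = -1.9097, γ^t·E[r] = -1.718750, running G = -3.635417
t=2: π = [0.1534, 0.1609, 0.2205, 0.2853, 0.1800], E[r] = -1.9063, γ^t·E[r] = -1.544063, running G = -5.179479
t=3: π = [0.1539, 0.1617, 0.2174, 0.2875, 0.1794], E[r] = -1.9019, γ^t·E[r] = -1.386457, running G = -6.565936
t=4: π = [0.1538, 0.1620, 0.2170, 0.2876, 0.1795], E[r] = -1.9012, γ^t·E[r] = -1.247358, running G = -7.813294
t=5: π = [0.1538, 0.1621, 0.2170, 0.2876, 0.1795], E[r] = -1.9011, γ^t·E[r] = -1.122577, running G = -8.935871
t=6: π = [0.1538, 0.1621, 0.2170, 0.2875, 0.1795], E[r] = -1.9011, γ^t·E[r] = -1.010320, running G = -9.946191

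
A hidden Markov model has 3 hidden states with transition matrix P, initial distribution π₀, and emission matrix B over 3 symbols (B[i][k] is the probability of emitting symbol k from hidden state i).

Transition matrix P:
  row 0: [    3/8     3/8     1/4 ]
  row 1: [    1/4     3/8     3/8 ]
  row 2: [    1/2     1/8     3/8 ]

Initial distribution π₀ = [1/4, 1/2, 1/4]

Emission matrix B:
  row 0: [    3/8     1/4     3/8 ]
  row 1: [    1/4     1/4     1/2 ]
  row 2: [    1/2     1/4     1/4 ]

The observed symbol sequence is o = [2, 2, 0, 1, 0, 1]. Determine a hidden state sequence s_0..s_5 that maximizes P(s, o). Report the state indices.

t=0: δ = [9.375e-02, 2.500e-01, 6.250e-02]  (obs o_0=2)
t=1: δ = [2.344e-02, 4.688e-02, 2.344e-02]  ψ = [1, 1, 1]  (obs o_1=2)
t=2: δ = [4.395e-03, 4.395e-03, 8.789e-03]  ψ = [1, 1, 1]  (obs o_2=0)
t=3: δ = [1.099e-03, 4.120e-04, 8.240e-04]  ψ = [2, 0, 2]  (obs o_3=1)
t=4: δ = [1.545e-04, 1.030e-04, 1.545e-04]  ψ = [0, 0, 2]  (obs o_4=0)
t=5: δ = [1.931e-05, 1.448e-05, 1.448e-05]  ψ = [2, 0, 2]  (obs o_5=1)
backtrack: best end state = 0; path = [1, 1, 2, 2, 2, 0]

path = [1, 1, 2, 2, 2, 0]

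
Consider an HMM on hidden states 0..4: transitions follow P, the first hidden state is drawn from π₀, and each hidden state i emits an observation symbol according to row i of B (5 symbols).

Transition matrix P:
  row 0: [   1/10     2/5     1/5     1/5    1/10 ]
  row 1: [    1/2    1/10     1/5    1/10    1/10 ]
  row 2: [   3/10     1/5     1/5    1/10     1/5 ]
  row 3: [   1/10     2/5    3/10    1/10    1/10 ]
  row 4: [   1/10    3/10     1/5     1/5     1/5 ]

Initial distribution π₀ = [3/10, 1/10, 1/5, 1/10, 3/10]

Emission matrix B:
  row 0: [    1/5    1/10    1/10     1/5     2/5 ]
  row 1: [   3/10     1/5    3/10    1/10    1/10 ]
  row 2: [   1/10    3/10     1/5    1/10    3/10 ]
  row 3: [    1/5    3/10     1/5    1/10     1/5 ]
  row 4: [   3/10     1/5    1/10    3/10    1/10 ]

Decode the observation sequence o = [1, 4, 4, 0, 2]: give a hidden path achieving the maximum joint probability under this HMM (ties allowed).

path = [2, 0, 1, 0, 1]

t=0: δ = [3.000e-02, 2.000e-02, 6.000e-02, 3.000e-02, 6.000e-02]  (obs o_0=1)
t=1: δ = [7.200e-03, 1.800e-03, 3.600e-03, 2.400e-03, 1.200e-03]  ψ = [2, 4, 2, 4, 2]  (obs o_1=4)
t=2: δ = [4.320e-04, 2.880e-04, 4.320e-04, 2.880e-04, 7.200e-05]  ψ = [2, 0, 0, 0, 0]  (obs o_2=4)
t=3: δ = [2.880e-05, 5.184e-05, 8.640e-06, 1.728e-05, 2.592e-05]  ψ = [1, 0, 0, 0, 2]  (obs o_3=0)
t=4: δ = [2.592e-06, 3.456e-06, 2.074e-06, 1.152e-06, 5.184e-07]  ψ = [1, 0, 1, 0, 1]  (obs o_4=2)
backtrack: best end state = 1; path = [2, 0, 1, 0, 1]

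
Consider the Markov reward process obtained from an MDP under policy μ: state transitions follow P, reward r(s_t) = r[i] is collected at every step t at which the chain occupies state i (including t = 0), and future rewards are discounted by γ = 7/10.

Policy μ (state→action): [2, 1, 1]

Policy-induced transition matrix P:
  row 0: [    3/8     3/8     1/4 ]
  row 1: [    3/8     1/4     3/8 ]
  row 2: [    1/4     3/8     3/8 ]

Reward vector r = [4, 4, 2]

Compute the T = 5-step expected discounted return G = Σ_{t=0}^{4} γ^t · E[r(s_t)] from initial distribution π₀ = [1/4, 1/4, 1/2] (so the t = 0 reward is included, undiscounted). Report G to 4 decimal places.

t=0: π = [0.2500, 0.2500, 0.5000], E[r] = 3.0000, γ^t·E[r] = 3.000000, running G = 3.000000
t=1: π = [0.3125, 0.3438, 0.3438], E[r] = 3.3125, γ^t·E[r] = 2.318750, running G = 5.318750
t=2: π = [0.3320, 0.3320, 0.3359], E[r] = 3.3281, γ^t·E[r] = 1.630781, running G = 6.949531
t=3: π = [0.3330, 0.3335, 0.3335], E[r] = 3.3330, γ^t·E[r] = 1.143222, running G = 8.092753
t=4: π = [0.3333, 0.3333, 0.3334], E[r] = 3.3333, γ^t·E[r] = 0.800314, running G = 8.893067

G = 8.8931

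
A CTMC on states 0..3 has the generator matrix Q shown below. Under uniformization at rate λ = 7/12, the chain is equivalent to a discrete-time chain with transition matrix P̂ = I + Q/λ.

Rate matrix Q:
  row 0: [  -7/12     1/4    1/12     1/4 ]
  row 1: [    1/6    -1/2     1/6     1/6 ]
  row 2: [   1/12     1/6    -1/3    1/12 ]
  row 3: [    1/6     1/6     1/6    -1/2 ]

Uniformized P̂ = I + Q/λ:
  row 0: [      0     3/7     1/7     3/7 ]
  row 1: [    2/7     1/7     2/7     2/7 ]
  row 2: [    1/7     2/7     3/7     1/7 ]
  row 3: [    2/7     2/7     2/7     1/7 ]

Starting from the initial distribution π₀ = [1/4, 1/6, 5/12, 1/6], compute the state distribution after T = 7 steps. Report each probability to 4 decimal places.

π = [0.1886, 0.2736, 0.3019, 0.2359]

t=0: π = [0.2500, 0.1667, 0.4167, 0.1667]
t=1: π = [0.1548, 0.2976, 0.3095, 0.2381]
t=2: π = [0.1973, 0.2653, 0.3078, 0.2296]
t=3: π = [0.1854, 0.2760, 0.3015, 0.2371]
t=4: π = [0.1897, 0.2728, 0.3023, 0.2352]
t=5: π = [0.1883, 0.2738, 0.3018, 0.2360]
t=6: π = [0.1888, 0.2735, 0.3019, 0.2358]
t=7: π = [0.1886, 0.2736, 0.3019, 0.2359]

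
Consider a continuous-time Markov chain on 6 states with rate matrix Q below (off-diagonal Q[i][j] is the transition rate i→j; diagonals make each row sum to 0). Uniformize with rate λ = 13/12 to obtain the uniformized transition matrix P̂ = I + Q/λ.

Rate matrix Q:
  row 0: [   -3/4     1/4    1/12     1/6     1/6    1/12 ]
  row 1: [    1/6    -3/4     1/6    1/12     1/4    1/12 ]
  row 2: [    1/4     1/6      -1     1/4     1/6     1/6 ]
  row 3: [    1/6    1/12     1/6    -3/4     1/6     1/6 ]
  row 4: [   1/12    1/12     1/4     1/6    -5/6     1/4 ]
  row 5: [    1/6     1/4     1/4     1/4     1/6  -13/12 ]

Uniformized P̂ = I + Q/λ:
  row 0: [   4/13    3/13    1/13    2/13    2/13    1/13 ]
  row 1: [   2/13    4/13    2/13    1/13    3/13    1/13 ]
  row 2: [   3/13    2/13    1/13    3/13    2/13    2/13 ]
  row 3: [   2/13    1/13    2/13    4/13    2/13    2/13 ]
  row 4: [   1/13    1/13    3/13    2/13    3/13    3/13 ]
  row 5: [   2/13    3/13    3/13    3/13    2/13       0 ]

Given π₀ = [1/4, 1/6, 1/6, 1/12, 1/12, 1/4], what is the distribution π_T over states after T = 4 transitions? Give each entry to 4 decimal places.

π = [0.1791, 0.1756, 0.1517, 0.1904, 0.1814, 0.1218]

t=0: π = [0.2500, 0.1667, 0.1667, 0.0833, 0.0833, 0.2500]
t=1: π = [0.1987, 0.2051, 0.1474, 0.1859, 0.1731, 0.0897]
t=2: π = [0.1824, 0.1800, 0.1474, 0.1849, 0.1829, 0.1223]
t=3: π = [0.1792, 0.1767, 0.1519, 0.1892, 0.1818, 0.1212]
t=4: π = [0.1791, 0.1756, 0.1517, 0.1904, 0.1814, 0.1218]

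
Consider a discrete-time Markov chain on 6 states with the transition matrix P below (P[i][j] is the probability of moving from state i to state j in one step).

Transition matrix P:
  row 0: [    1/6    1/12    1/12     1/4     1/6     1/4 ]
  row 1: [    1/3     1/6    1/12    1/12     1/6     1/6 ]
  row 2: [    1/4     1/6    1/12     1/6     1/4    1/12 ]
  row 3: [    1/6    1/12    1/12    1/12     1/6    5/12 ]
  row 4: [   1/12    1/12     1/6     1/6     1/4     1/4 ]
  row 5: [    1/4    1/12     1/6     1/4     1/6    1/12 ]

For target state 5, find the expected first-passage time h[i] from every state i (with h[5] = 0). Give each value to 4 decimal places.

h = [3.9213, 4.3797, 4.6697, 3.3612, 4.0403, 0.0000]

First-step conditioning: h[5] = 0; for i ≠ 5, h[i] = 1 + Σ_k P[i][k]·h[k].
  h[0] = 1 + 1/6·h[0] + 1/12·h[1] + 1/12·h[2] + 1/4·h[3] + 1/6·h[4]
  h[1] = 1 + 1/3·h[0] + 1/6·h[1] + 1/12·h[2] + 1/12·h[3] + 1/6·h[4]
  h[2] = 1 + 1/4·h[0] + 1/6·h[1] + 1/12·h[2] + 1/6·h[3] + 1/4·h[4]
  h[3] = 1 + 1/6·h[0] + 1/12·h[1] + 1/12·h[2] + 1/12·h[3] + 1/6·h[4]
  h[4] = 1 + 1/12·h[0] + 1/12·h[1] + 1/6·h[2] + 1/6·h[3] + 1/4·h[4]
Solving the 5×5 linear system over states ≠ 5 gives exactly h = [30261/7717, 33798/7717, 36036/7717, 25938/7717, 31179/7717, 0] (h[5] = 0 is the target).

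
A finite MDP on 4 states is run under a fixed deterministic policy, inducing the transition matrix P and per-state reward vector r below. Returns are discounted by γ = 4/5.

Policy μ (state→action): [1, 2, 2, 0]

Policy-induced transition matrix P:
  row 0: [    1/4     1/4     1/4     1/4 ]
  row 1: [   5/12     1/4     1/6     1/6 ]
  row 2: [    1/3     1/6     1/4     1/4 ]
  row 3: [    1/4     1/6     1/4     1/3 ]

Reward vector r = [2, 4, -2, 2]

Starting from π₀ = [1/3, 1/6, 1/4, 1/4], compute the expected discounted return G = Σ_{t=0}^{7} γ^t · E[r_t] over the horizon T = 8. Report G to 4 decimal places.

G = 6.0252

t=0: π = [0.3333, 0.1667, 0.2500, 0.2500], E[r] = 1.3333, γ^t·E[r] = 1.333333, running G = 1.333333
t=1: π = [0.2986, 0.2083, 0.2361, 0.2569], E[r] = 1.4722, γ^t·E[r] = 1.177778, running G = 2.511111
t=2: π = [0.3044, 0.2089, 0.2326, 0.2541], E[r] = 1.4873, γ^t·E[r] = 0.951852, running G = 3.462963
t=3: π = [0.3042, 0.2094, 0.2326, 0.2538], E[r] = 1.4885, γ^t·E[r] = 0.762123, running G = 4.225086
t=4: π = [0.3043, 0.2095, 0.2325, 0.2537], E[r] = 1.4888, γ^t·E[r] = 0.609794, running G = 4.834881
t=5: π = [0.3043, 0.2095, 0.2325, 0.2537], E[r] = 1.4888, γ^t·E[r] = 0.487845, running G = 5.322725
t=6: π = [0.3043, 0.2095, 0.2325, 0.2537], E[r] = 1.4888, γ^t·E[r] = 0.390277, running G = 5.713002
t=7: π = [0.3043, 0.2095, 0.2325, 0.2537], E[r] = 1.4888, γ^t·E[r] = 0.312222, running G = 6.025224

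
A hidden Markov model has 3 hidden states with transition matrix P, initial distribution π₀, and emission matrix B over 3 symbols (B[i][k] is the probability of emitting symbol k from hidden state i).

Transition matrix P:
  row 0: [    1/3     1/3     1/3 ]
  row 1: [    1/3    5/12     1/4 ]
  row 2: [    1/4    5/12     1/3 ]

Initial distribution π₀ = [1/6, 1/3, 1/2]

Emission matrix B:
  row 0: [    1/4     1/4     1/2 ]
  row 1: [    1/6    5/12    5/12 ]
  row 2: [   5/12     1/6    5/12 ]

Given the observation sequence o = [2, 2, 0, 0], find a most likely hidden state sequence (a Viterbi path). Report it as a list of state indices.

path = [2, 2, 2, 2]

t=0: δ = [8.333e-02, 1.389e-01, 2.083e-01]  (obs o_0=2)
t=1: δ = [2.604e-02, 3.617e-02, 2.894e-02]  ψ = [2, 2, 2]  (obs o_1=2)
t=2: δ = [3.014e-03, 2.512e-03, 4.019e-03]  ψ = [1, 1, 2]  (obs o_2=0)
t=3: δ = [2.512e-04, 2.791e-04, 5.582e-04]  ψ = [0, 2, 2]  (obs o_3=0)
backtrack: best end state = 2; path = [2, 2, 2, 2]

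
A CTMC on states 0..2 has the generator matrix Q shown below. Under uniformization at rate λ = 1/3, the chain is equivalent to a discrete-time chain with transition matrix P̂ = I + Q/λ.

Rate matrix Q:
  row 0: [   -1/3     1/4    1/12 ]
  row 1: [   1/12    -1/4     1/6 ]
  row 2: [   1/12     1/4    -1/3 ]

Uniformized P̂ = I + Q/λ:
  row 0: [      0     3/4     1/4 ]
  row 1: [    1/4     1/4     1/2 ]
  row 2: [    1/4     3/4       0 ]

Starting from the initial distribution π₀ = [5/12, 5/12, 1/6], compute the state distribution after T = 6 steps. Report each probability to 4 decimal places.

π = [0.2001, 0.4987, 0.3012]

t=0: π = [0.4167, 0.4167, 0.1667]
t=1: π = [0.1458, 0.5417, 0.3125]
t=2: π = [0.2135, 0.4792, 0.3073]
t=3: π = [0.1966, 0.5104, 0.2930]
t=4: π = [0.2008, 0.4948, 0.3044]
t=5: π = [0.1998, 0.5026, 0.2976]
t=6: π = [0.2001, 0.4987, 0.3012]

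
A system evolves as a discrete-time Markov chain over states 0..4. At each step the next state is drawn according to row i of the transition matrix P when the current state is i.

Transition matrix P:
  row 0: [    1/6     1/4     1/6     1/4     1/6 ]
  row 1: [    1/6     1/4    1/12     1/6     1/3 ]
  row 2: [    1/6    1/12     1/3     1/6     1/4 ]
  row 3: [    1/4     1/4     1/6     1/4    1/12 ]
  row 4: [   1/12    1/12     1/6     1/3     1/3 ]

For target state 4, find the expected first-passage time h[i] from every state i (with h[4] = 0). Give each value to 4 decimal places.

First-step conditioning: h[4] = 0; for i ≠ 4, h[i] = 1 + Σ_k P[i][k]·h[k].
  h[0] = 1 + 1/6·h[0] + 1/4·h[1] + 1/6·h[2] + 1/4·h[3]
  h[1] = 1 + 1/6·h[0] + 1/4·h[1] + 1/12·h[2] + 1/6·h[3]
  h[2] = 1 + 1/6·h[0] + 1/12·h[1] + 1/3·h[2] + 1/6·h[3]
  h[3] = 1 + 1/4·h[0] + 1/4·h[1] + 1/6·h[2] + 1/4·h[3]
Solving the 4×4 linear system over states ≠ 4 gives exactly h = [16992/3401, 14148/3401, 15720/3401, 18408/3401, 0] (h[4] = 0 is the target).

h = [4.9962, 4.1600, 4.6222, 5.4125, 0.0000]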